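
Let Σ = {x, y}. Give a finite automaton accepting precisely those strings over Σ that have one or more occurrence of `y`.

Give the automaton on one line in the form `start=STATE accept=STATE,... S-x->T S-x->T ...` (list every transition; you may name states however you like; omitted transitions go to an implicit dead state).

Only the number of `y`s matters, and only up to 2. Make a chain q0 → q1 → q2 advanced by each `y` (with q2 absorbing); every other symbol self-loops. The accepting set is {q1, q2}.
With 3 states:
        x   y  
>  q0   q0  q1 
 * q1   q1  q2 
 * q2   q2  q2 
(> = start, * = accepting)

start=q0 accept=q1,q2 q0-x->q0 q0-y->q1 q1-x->q1 q1-y->q2 q2-x->q2 q2-y->q2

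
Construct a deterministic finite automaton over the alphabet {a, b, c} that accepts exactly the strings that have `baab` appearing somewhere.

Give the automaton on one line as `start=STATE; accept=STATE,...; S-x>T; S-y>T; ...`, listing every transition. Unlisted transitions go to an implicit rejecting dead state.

States s0..s3 record the length of the longest prefix of `baab` that matches the current input suffix. Reaching s4 means `baab` has been seen, and we stay there forever. Accept from s4.
With 5 states:
        a   b   c  
>  s0   s0  s1  s0 
   s1   s2  s1  s0 
   s2   s3  s1  s0 
   s3   s0  s4  s0 
 * s4   s4  s4  s4 
(> = start, * = accepting)

start=s0; accept=s4; s0-a>s0; s0-b>s1; s0-c>s0; s1-a>s2; s1-b>s1; s1-c>s0; s2-a>s3; s2-b>s1; s2-c>s0; s3-a>s0; s3-b>s4; s3-c>s0; s4-a>s4; s4-b>s4; s4-c>s4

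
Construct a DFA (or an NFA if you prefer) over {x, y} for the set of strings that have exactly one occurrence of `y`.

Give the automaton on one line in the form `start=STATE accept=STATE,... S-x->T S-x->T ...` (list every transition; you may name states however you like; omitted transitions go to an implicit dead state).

start=s0 accept=s1 s0-x->s0 s0-y->s1 s1-x->s1 s1-y->s2 s2-x->s2 s2-y->s2

Count `y`s, saturating at 2: state s0 means no `y` yet, s1 means one `y` seen, s2 means more than one. Each `y` increments (capped at s2); other symbols loop. Accept from {s1}.
A 3-state machine:
        x   y  
>  s0   s0  s1 
 * s1   s1  s2 
   s2   s2  s2 
(> = start, * = accepting)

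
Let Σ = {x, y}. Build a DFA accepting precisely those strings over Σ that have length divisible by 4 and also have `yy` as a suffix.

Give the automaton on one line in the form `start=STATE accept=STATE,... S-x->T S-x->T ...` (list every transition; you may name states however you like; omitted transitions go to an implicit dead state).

start=s0 accept=s5 s0-x->s1 s0-y->s1 s1-x->s2 s1-y->s2 s2-x->s3 s2-y->s4 s3-x->s0 s3-y->s0 s4-x->s0 s4-y->s5 s5-x->s1 s5-y->s1

Run two small machines in parallel and take their product. One (4 states) tracks the input length modulo 4; the other (3 states) tracks how much of the suffix `yy` has currently been matched. Each combined state is a pair, one component from each; accept when both components accept. After merging equivalent states the machine shrinks.
A 6-state machine:
        x   y  
>  s0   s1  s1 
   s1   s2  s2 
   s2   s3  s4 
   s3   s0  s0 
   s4   s0  s5 
 * s5   s1  s1 
(> = start, * = accepting)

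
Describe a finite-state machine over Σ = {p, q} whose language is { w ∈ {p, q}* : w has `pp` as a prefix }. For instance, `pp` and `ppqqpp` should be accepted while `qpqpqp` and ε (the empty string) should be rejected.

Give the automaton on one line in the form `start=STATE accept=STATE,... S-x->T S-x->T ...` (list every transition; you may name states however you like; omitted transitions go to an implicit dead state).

Check the first 2 symbols one by one: S0 through S1 record how many have matched `pp` so far; any wrong symbol goes to the dead state S3. After all 2 match we enter the accepting sink S2.
A 4-state machine:
        p   q  
>  S0   S1  S3 
   S1   S2  S3 
 * S2   S2  S2 
   S3   S3  S3 
(> = start, * = accepting)

start=S0 accept=S2 S0-p->S1 S0-q->S3 S1-p->S2 S1-q->S3 S2-p->S2 S2-q->S2 S3-p->S3 S3-q->S3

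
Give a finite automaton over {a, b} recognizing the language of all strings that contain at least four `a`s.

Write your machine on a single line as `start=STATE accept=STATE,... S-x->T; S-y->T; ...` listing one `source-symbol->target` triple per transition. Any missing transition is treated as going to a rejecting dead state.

start=q0; accept=q4,q5; q0-a->q1; q0-b->q0; q1-a->q2; q1-b->q1; q2-a->q3; q2-b->q2; q3-a->q4; q3-b->q3; q4-a->q5; q4-b->q4; q5-a->q5; q5-b->q5

Only the number of `a`s matters, and only up to 5. Make a chain q0 → q1 → q2 → q3 → q4 → q5 advanced by each `a` (with q5 absorbing); every other symbol self-loops. The accepting set is {q4, q5}.
With 6 states:
        a   b  
>  q0   q1  q0 
   q1   q2  q1 
   q2   q3  q2 
   q3   q4  q3 
 * q4   q5  q4 
 * q5   q5  q5 
(> = start, * = accepting)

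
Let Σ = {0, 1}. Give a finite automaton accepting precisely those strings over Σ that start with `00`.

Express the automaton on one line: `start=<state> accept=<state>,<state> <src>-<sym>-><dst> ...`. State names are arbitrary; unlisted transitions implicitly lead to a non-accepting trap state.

start=S0 accept=S2 S0-0->S1 S0-1->S3 S1-0->S2 S1-1->S3 S2-0->S2 S2-1->S2 S3-0->S3 S3-1->S3

Check the first 2 symbols one by one: S0 through S1 record how many have matched `00` so far; any wrong symbol goes to the dead state S3. After all 2 match we enter the accepting sink S2.
        0   1  
>  S0   S1  S3 
   S1   S2  S3 
 * S2   S2  S2 
   S3   S3  S3 
(> = start, * = accepting)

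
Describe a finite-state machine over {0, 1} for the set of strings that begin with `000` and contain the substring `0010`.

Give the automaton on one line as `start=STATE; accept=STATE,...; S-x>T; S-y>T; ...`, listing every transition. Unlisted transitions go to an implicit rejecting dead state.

Build one automaton per condition and run them in lockstep. The first has 5 states tracking whether the input so far still matches the prefix `000`; the second has 5 states tracking whether and how much of `0010` has been seen. A product state is a pair (one from each), accepting exactly when both do.
       0  1 
>  A   B  C 
   B   D  C 
   C   E  C 
   D   F  G 
   E   H  C 
   F   F  I 
   G   J  C 
   H   H  G 
   I   K  L 
   J   J  J 
 * K   K  K 
   L   M  L 
   M   F  L 
(> = start, * = accepting)

start=A; accept=K; A-0>B; A-1>C; B-0>D; B-1>C; C-0>E; C-1>C; D-0>F; D-1>G; E-0>H; E-1>C; F-0>F; F-1>I; G-0>J; G-1>C; H-0>H; H-1>G; I-0>K; I-1>L; J-0>J; J-1>J; K-0>K; K-1>K; L-0>M; L-1>L; M-0>F; M-1>L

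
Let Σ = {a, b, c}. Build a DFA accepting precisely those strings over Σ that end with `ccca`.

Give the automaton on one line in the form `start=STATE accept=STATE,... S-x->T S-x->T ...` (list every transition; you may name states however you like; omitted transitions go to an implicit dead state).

Remember how much of `ccca` the current input suffix matches. State s0 means no match yet; s1 means the last symbol is `c`; s2 means the last 2 symbols are `cc`; s3 means the last 3 symbols are `ccc`; s4 means the last 4 symbols are `ccca`. Only s4 accepts. On a mismatch, fall back to the longest proper suffix that is still a prefix of `ccca`.
        a   b   c  
>  s0   s0  s0  s1 
   s1   s0  s0  s2 
   s2   s0  s0  s3 
   s3   s4  s0  s3 
 * s4   s0  s0  s1 
(> = start, * = accepting)

start=s0 accept=s4 s0-a->s0 s0-b->s0 s0-c->s1 s1-a->s0 s1-b->s0 s1-c->s2 s2-a->s0 s2-b->s0 s2-c->s3 s3-a->s4 s3-b->s0 s3-c->s3 s4-a->s0 s4-b->s0 s4-c->s1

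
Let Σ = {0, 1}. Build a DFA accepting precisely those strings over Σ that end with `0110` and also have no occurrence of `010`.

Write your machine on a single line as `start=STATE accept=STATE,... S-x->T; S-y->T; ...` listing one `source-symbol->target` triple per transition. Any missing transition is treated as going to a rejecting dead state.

Run two small machines in parallel and take their product. The first has 5 states tracking how much of the suffix `0110` has currently been matched; the second has 4 states tracking partial matches of the forbidden pattern `010`. A product state is a pair (one from each), accepting exactly when both do.
A 10-state machine:
        0   1  
>  q0   q1  q0 
   q1   q1  q2 
   q2   q3  q4 
   q3   q3  q5 
   q4   q6  q0 
   q5   q3  q7 
 * q6   q1  q2 
   q7   q8  q9 
   q8   q3  q5 
   q9   q3  q9 
(> = start, * = accepting)

start=q0; accept=q6; q0-0->q1; q0-1->q0; q1-0->q1; q1-1->q2; q2-0->q3; q2-1->q4; q3-0->q3; q3-1->q5; q4-0->q6; q4-1->q0; q5-0->q3; q5-1->q7; q6-0->q1; q6-1->q2; q7-0->q8; q7-1->q9; q8-0->q3; q8-1->q5; q9-0->q3; q9-1->q9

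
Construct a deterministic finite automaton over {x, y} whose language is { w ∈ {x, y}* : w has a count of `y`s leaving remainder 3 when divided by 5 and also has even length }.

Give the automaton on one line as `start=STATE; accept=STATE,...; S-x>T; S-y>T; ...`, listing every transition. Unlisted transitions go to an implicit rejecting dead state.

start=q0; accept=q7; q0-x>q1; q0-y>q2; q1-x>q0; q1-y>q3; q2-x>q3; q2-y>q4; q3-x>q2; q3-y>q5; q4-x>q5; q4-y>q6; q5-x>q4; q5-y>q7; q6-x>q7; q6-y>q8; q7-x>q6; q7-y>q9; q8-x>q9; q8-y>q1; q9-x>q8; q9-y>q0

Run two small machines in parallel and take their product. One (5 states) tracks the count of `y`s modulo 5; the other (2 states) tracks the input length modulo 2. Each combined state is a pair, one component from each; accept when both components accept.
10 states suffice.
        x   y  
>  q0   q1  q2 
   q1   q0  q3 
   q2   q3  q4 
   q3   q2  q5 
   q4   q5  q6 
   q5   q4  q7 
   q6   q7  q8 
 * q7   q6  q9 
   q8   q9  q1 
   q9   q8  q0 
(> = start, * = accepting)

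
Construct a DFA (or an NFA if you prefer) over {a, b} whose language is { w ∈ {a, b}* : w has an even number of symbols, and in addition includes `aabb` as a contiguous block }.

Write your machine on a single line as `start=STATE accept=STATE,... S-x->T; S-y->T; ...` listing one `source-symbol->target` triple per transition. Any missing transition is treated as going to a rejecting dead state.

start=q0; accept=q8; q0-a->q1; q0-b->q2; q1-a->q3; q1-b->q0; q2-a->q4; q2-b->q0; q3-a->q5; q3-b->q6; q4-a->q5; q4-b->q2; q5-a->q3; q5-b->q7; q6-a->q4; q6-b->q8; q7-a->q1; q7-b->q9; q8-a->q9; q8-b->q9; q9-a->q8; q9-b->q8

Run two small machines in parallel and take their product. The first has 2 states tracking the input length modulo 2; the second has 5 states tracking whether and how much of `aabb` has been seen. A product state is a pair (one from each), accepting exactly when both do.
With 10 states:
        a   b  
>  q0   q1  q2 
   q1   q3  q0 
   q2   q4  q0 
   q3   q5  q6 
   q4   q5  q2 
   q5   q3  q7 
   q6   q4  q8 
   q7   q1  q9 
 * q8   q9  q9 
   q9   q8  q8 
(> = start, * = accepting)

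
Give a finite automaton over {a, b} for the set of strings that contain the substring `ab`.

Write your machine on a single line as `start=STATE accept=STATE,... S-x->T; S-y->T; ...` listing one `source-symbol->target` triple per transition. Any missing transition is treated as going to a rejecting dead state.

start=S0; accept=S2; S0-a->S1; S0-b->S0; S1-a->S1; S1-b->S2; S2-a->S2; S2-b->S2

Track how much of `ab` has been matched so far: state S0 is no progress, S2 is the absorbing accept state reached once `ab` has occurred. Intermediate states record partial matches; on a mismatch, fall back to the longest reusable overlap.
With 3 states:
        a   b  
>  S0   S1  S0 
   S1   S1  S2 
 * S2   S2  S2 
(> = start, * = accepting)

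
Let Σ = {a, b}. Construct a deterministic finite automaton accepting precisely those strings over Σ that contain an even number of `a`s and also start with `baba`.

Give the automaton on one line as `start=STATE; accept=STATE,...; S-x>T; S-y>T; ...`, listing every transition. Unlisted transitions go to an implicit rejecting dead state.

Run two small machines in parallel and take their product. The first has 2 states tracking the count of `a`s modulo 2; the second has 6 states tracking whether the input so far still matches the prefix `baba`. A product state is a pair (one from each), accepting exactly when both do. Minimizing collapses redundant product states.
        a   b  
>  q0   q1  q2 
   q1   q1  q1 
   q2   q3  q1 
   q3   q1  q4 
   q4   q5  q1 
 * q5   q6  q5 
   q6   q5  q6 
(> = start, * = accepting)

start=q0; accept=q5; q0-a>q1; q0-b>q2; q1-a>q1; q1-b>q1; q2-a>q3; q2-b>q1; q3-a>q1; q3-b>q4; q4-a>q5; q4-b>q1; q5-a>q6; q5-b>q5; q6-a>q5; q6-b>q6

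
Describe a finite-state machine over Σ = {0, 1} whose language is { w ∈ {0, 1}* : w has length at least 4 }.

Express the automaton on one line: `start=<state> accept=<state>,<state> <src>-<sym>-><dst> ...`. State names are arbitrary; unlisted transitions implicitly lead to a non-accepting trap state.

We only need to distinguish lengths 0, 1, …, 4, and '>4'. Chain q0 → q1 → q2 → q3 → q4 → q5 on every symbol, with q5 looping. Accepting states: {q4, q5}.
With 6 states:
        0   1  
>  q0   q1  q1 
   q1   q2  q2 
   q2   q3  q3 
   q3   q4  q4 
 * q4   q5  q5 
 * q5   q5  q5 
(> = start, * = accepting)

start=q0 accept=q4,q5 q0-0->q1 q0-1->q1 q1-0->q2 q1-1->q2 q2-0->q3 q2-1->q3 q3-0->q4 q3-1->q4 q4-0->q5 q4-1->q5 q5-0->q5 q5-1->q5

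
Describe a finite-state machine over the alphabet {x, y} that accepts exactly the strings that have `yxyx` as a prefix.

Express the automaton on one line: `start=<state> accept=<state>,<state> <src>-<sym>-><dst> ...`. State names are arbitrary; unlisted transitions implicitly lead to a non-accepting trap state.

Check the first 4 symbols one by one: s0 through s3 record how many have matched `yxyx` so far; any wrong symbol goes to the dead state s5. After all 4 match we enter the accepting sink s4.
With 6 states:
        x   y  
>  s0   s5  s1 
   s1   s2  s5 
   s2   s5  s3 
   s3   s4  s5 
 * s4   s4  s4 
   s5   s5  s5 
(> = start, * = accepting)

start=s0 accept=s4 s0-x->s5 s0-y->s1 s1-x->s2 s1-y->s5 s2-x->s5 s2-y->s3 s3-x->s4 s3-y->s5 s4-x->s4 s4-y->s4 s5-x->s5 s5-y->s5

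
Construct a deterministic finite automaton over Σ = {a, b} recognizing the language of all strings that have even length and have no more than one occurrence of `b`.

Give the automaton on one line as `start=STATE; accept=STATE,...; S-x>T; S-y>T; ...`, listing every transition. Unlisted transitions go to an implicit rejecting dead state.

Handle the two conditions separately and then intersect. The first has 2 states tracking the input length modulo 2; the second has 3 states tracking the count of `b`s, saturating at 2. A product state is a pair (one from each), accepting exactly when both do.
6 states suffice.
        a   b  
>* S0   S1  S2 
   S1   S0  S3 
   S2   S3  S4 
 * S3   S2  S5 
   S4   S5  S5 
   S5   S4  S4 
(> = start, * = accepting)

start=S0; accept=S0,S3; S0-a>S1; S0-b>S2; S1-a>S0; S1-b>S3; S2-a>S3; S2-b>S4; S3-a>S2; S3-b>S5; S4-a>S5; S4-b>S5; S5-a>S4; S5-b>S4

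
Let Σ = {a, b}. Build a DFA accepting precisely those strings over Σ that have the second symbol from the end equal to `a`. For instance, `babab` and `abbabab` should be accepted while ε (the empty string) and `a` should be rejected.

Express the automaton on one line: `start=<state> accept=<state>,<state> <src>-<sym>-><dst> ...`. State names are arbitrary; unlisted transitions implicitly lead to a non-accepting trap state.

start=S0 accept=S3,S4 S0-a->S1 S0-b->S2 S1-a->S3 S1-b->S4 S2-a->S5 S2-b->S6 S3-a->S3 S3-b->S4 S4-a->S5 S4-b->S6 S5-a->S3 S5-b->S4 S6-a->S5 S6-b->S6

A DFA must remember the last 2 symbols (since which symbol is second-to-last isn't known until the input ends). Use one state per possible window of the last ≤2 symbols; accept from those whose window starts with `a`.
        a   b  
>  S0   S1  S2 
   S1   S3  S4 
   S2   S5  S6 
 * S3   S3  S4 
 * S4   S5  S6 
   S5   S3  S4 
   S6   S5  S6 
(> = start, * = accepting)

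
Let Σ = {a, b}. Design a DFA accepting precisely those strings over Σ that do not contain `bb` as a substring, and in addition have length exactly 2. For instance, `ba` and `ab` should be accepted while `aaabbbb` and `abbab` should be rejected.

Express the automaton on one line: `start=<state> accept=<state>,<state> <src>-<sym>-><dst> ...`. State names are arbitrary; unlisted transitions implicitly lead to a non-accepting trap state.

start=q0 accept=q3,q4 q0-a->q1 q0-b->q2 q1-a->q3 q1-b->q4 q2-a->q3 q2-b->q5 q3-a->q6 q3-b->q7 q4-a->q6 q4-b->q8 q5-a->q8 q5-b->q8 q6-a->q6 q6-b->q7 q7-a->q6 q7-b->q8 q8-a->q8 q8-b->q8

Handle the two conditions separately and then intersect. One (3 states) tracks partial matches of the forbidden pattern `bb`; the other (4 states) tracks the input length, saturating at 3. Each combined state is a pair, one component from each; accept when both components accept.
9 states suffice.
        a   b  
>  q0   q1  q2 
   q1   q3  q4 
   q2   q3  q5 
 * q3   q6  q7 
 * q4   q6  q8 
   q5   q8  q8 
   q6   q6  q7 
   q7   q6  q8 
   q8   q8  q8 
(> = start, * = accepting)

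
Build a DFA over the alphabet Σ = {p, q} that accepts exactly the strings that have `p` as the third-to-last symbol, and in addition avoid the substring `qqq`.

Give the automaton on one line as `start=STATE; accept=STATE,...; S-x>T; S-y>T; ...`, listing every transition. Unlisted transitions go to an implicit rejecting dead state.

start=S0; accept=S7,S8,S9,S10; S0-p>S1; S0-q>S2; S1-p>S3; S1-q>S4; S2-p>S5; S2-q>S6; S3-p>S7; S3-q>S8; S4-p>S9; S4-q>S10; S5-p>S11; S5-q>S12; S6-p>S13; S6-q>S14; S7-p>S7; S7-q>S8; S8-p>S9; S8-q>S10; S9-p>S11; S9-q>S12; S10-p>S13; S10-q>S14; S11-p>S7; S11-q>S8; S12-p>S9; S12-q>S10; S13-p>S11; S13-q>S12; S14-p>S15; S14-q>S14; S15-p>S16; S15-q>S17; S16-p>S18; S16-q>S19; S17-p>S20; S17-q>S21; S18-p>S18; S18-q>S19; S19-p>S20; S19-q>S21; S20-p>S16; S20-q>S17; S21-p>S15; S21-q>S14

Handle the two conditions separately and then intersect. One (15 states) tracks the last 3 symbols read; the other (4 states) tracks partial matches of the forbidden pattern `qqq`. Each combined state is a pair, one component from each; accept when both components accept.
A 22-state machine:
          p    q  
>  S0     S1   S2 
   S1     S3   S4 
   S2     S5   S6 
   S3     S7   S8 
   S4     S9  S10 
   S5    S11  S12 
   S6    S13  S14 
 * S7     S7   S8 
 * S8     S9  S10 
 * S9    S11  S12 
 * S10   S13  S14 
   S11    S7   S8 
   S12    S9  S10 
   S13   S11  S12 
   S14   S15  S14 
   S15   S16  S17 
   S16   S18  S19 
   S17   S20  S21 
   S18   S18  S19 
   S19   S20  S21 
   S20   S16  S17 
   S21   S15  S14 
(> = start, * = accepting)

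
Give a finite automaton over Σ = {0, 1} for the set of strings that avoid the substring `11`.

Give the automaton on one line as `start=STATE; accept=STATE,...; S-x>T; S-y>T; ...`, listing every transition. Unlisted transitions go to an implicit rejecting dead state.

This is the complement of 'contains `11`'. Use the same substring-matching states — q0 through q2 holding how much of `11` has just been matched — but flip the accepting set: everything except the trap q2 accepts.
3 states suffice.
        0   1  
>* q0   q0  q1 
 * q1   q0  q2 
   q2   q2  q2 
(> = start, * = accepting)

start=q0; accept=q0,q1; q0-0>q0; q0-1>q1; q1-0>q0; q1-1>q2; q2-0>q2; q2-1>q2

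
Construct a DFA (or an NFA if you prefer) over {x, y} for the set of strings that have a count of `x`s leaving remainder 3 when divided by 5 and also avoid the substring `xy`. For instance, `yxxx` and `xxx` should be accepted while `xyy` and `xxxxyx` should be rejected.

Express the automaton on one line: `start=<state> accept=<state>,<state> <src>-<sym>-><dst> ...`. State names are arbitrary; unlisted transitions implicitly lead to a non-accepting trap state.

Run two small machines in parallel and take their product. One (5 states) tracks the count of `x`s modulo 5; the other (3 states) tracks partial matches of the forbidden pattern `xy`. Each combined state is a pair, one component from each; accept when both components accept. Equivalent product states are then merged.
       x  y 
>  A   B  A 
   B   C  D 
   C   E  D 
   D   D  D 
 * E   F  D 
   F   G  D 
   G   B  D 
(> = start, * = accepting)

start=A accept=E A-x->B A-y->A B-x->C B-y->D C-x->E C-y->D D-x->D D-y->D E-x->F E-y->D F-x->G F-y->D G-x->B G-y->D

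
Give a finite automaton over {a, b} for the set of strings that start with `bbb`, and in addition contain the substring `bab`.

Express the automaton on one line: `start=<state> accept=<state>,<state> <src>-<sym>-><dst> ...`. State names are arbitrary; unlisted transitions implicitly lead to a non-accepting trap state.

start=q0 accept=q7 q0-a->q1 q0-b->q2 q1-a->q1 q1-b->q1 q2-a->q1 q2-b->q3 q3-a->q1 q3-b->q4 q4-a->q5 q4-b->q4 q5-a->q6 q5-b->q7 q6-a->q6 q6-b->q4 q7-a->q7 q7-b->q7

Build one automaton per condition and run them in lockstep. One (5 states) tracks whether the input so far still matches the prefix `bbb`; the other (4 states) tracks whether and how much of `bab` has been seen. Each combined state is a pair, one component from each; accept when both components accept. After merging equivalent states the machine shrinks.
        a   b  
>  q0   q1  q2 
   q1   q1  q1 
   q2   q1  q3 
   q3   q1  q4 
   q4   q5  q4 
   q5   q6  q7 
   q6   q6  q4 
 * q7   q7  q7 
(> = start, * = accepting)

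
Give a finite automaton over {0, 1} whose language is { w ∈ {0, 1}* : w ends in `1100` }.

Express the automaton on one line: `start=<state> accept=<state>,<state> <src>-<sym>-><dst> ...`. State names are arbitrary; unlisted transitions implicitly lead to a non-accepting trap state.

start=q0 accept=q4 q0-0->q0 q0-1->q1 q1-0->q0 q1-1->q2 q2-0->q3 q2-1->q2 q3-0->q4 q3-1->q1 q4-0->q0 q4-1->q1

Remember how much of `1100` the current input suffix matches. State q0 means no match yet; q1 means the last symbol is `1`; q2 means the last 2 symbols are `11`; q3 means the last 3 symbols are `110`; q4 means the last 4 symbols are `1100`. Only q4 accepts. On a mismatch, fall back to the longest proper suffix that is still a prefix of `1100`.
        0   1  
>  q0   q0  q1 
   q1   q0  q2 
   q2   q3  q2 
   q3   q4  q1 
 * q4   q0  q1 
(> = start, * = accepting)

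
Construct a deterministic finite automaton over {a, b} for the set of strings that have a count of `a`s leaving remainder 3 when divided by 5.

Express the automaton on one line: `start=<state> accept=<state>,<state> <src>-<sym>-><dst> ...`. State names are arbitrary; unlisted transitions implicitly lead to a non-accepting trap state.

Keep the running count of `a`s modulo 5: each `a` advances along the cycle s0 → s1 → s2 → s3 → s4 → s0 while other symbols loop. Accept at s3.
With 5 states:
        a   b  
>  s0   s1  s0 
   s1   s2  s1 
   s2   s3  s2 
 * s3   s4  s3 
   s4   s0  s4 
(> = start, * = accepting)

start=s0 accept=s3 s0-a->s1 s0-b->s0 s1-a->s2 s1-b->s1 s2-a->s3 s2-b->s2 s3-a->s4 s3-b->s3 s4-a->s0 s4-b->s4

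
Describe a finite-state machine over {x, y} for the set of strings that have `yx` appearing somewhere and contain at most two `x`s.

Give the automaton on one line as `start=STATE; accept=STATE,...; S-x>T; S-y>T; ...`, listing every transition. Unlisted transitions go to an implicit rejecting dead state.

Run two small machines in parallel and take their product. One (3 states) tracks whether and how much of `yx` has been seen; the other (4 states) tracks the count of `x`s, saturating at 3. Each combined state is a pair, one component from each; accept when both components accept.
          x    y  
>  q0     q1   q2 
   q1     q3   q4 
   q2     q5   q2 
   q3     q6   q7 
   q4     q8   q4 
 * q5     q8   q5 
   q6     q6   q9 
   q7    q10   q7 
 * q8    q10   q8 
   q9    q10   q9 
   q10   q10  q10 
(> = start, * = accepting)

start=q0; accept=q5,q8; q0-x>q1; q0-y>q2; q1-x>q3; q1-y>q4; q2-x>q5; q2-y>q2; q3-x>q6; q3-y>q7; q4-x>q8; q4-y>q4; q5-x>q8; q5-y>q5; q6-x>q6; q6-y>q9; q7-x>q10; q7-y>q7; q8-x>q10; q8-y>q8; q9-x>q10; q9-y>q9; q10-x>q10; q10-y>q10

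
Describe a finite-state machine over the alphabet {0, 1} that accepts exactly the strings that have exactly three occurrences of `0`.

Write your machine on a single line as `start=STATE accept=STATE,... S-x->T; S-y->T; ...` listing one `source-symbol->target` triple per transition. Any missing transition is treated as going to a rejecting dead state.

Count `0`s, saturating at 4: states s0 through s3 mean 0 through 3 `0`s seen; s4 means more than 3. Each `0` increments (capped at s4); other symbols loop. Accept from {s3}.
A 5-state machine:
        0   1  
>  s0   s1  s0 
   s1   s2  s1 
   s2   s3  s2 
 * s3   s4  s3 
   s4   s4  s4 
(> = start, * = accepting)

start=s0; accept=s3; s0-0->s1; s0-1->s0; s1-0->s2; s1-1->s1; s2-0->s3; s2-1->s2; s3-0->s4; s3-1->s3; s4-0->s4; s4-1->s4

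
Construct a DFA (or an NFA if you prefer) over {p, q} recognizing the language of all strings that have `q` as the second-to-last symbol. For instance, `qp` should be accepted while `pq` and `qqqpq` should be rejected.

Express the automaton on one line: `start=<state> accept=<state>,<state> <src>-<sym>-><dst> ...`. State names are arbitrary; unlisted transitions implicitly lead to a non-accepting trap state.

A DFA must remember the last 2 symbols (since which symbol is second-to-last isn't known until the input ends). Use one state per possible window of the last ≤2 symbols; accept from those whose window starts with `q`.
7 states suffice.
       p  q 
>  A   B  C 
   B   D  E 
   C   F  G 
   D   D  E 
   E   F  G 
 * F   D  E 
 * G   F  G 
(> = start, * = accepting)

start=A accept=F,G A-p->B A-q->C B-p->D B-q->E C-p->F C-q->G D-p->D D-q->E E-p->F E-q->G F-p->D F-q->E G-p->F G-q->G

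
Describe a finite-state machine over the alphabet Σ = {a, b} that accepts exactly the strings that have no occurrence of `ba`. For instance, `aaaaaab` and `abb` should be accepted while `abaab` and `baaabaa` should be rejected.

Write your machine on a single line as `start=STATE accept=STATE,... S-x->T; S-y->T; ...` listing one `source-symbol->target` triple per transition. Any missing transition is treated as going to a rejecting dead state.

Track partial matches of the forbidden pattern `ba`. State S2 is a dead state reached once `ba` has occurred; every other state accepts. S0 means no part of `ba` is currently matched.
A 3-state machine:
        a   b  
>* S0   S0  S1 
 * S1   S2  S1 
   S2   S2  S2 
(> = start, * = accepting)

start=S0; accept=S0,S1; S0-a->S0; S0-b->S1; S1-a->S2; S1-b->S1; S2-a->S2; S2-b->S2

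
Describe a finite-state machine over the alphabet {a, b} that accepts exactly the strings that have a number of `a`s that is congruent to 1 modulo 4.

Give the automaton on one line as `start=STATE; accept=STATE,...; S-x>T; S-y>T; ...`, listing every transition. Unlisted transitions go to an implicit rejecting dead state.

start=S0; accept=S1; S0-a>S1; S0-b>S0; S1-a>S2; S1-b>S1; S2-a>S3; S2-b>S2; S3-a>S0; S3-b>S3

Keep the running count of `a`s modulo 4: each `a` advances along the cycle S0 → S1 → S2 → S3 → S0 while other symbols loop. Accept at S1.
A 4-state machine:
        a   b  
>  S0   S1  S0 
 * S1   S2  S1 
   S2   S3  S2 
   S3   S0  S3 
(> = start, * = accepting)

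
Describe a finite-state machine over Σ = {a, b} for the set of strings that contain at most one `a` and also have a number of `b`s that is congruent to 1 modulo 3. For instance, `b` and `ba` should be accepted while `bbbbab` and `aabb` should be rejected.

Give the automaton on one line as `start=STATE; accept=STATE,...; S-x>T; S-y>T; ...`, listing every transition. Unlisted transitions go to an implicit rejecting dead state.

start=q0; accept=q2,q4; q0-a>q1; q0-b>q2; q1-a>q3; q1-b>q4; q2-a>q4; q2-b>q5; q3-a>q3; q3-b>q3; q4-a>q3; q4-b>q6; q5-a>q6; q5-b>q0; q6-a>q3; q6-b>q1

Handle the two conditions separately and then intersect. One (3 states) tracks the count of `a`s, saturating at 2; the other (3 states) tracks the count of `b`s modulo 3. Each combined state is a pair, one component from each; accept when both components accept. After merging equivalent states the machine shrinks.
        a   b  
>  q0   q1  q2 
   q1   q3  q4 
 * q2   q4  q5 
   q3   q3  q3 
 * q4   q3  q6 
   q5   q6  q0 
   q6   q3  q1 
(> = start, * = accepting)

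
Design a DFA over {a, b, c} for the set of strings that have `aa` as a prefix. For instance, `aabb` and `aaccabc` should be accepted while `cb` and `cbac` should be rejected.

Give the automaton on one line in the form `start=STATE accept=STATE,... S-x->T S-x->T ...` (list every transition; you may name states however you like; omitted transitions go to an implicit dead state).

start=q0 accept=q2 q0-a->q1 q0-b->q3 q0-c->q3 q1-a->q2 q1-b->q3 q1-c->q3 q2-a->q2 q2-b->q2 q2-c->q2 q3-a->q3 q3-b->q3 q3-c->q3

Check the first 2 symbols one by one: q0 through q1 record how many have matched `aa` so far; any wrong symbol goes to the dead state q3. After all 2 match we enter the accepting sink q2.
With 4 states:
        a   b   c  
>  q0   q1  q3  q3 
   q1   q2  q3  q3 
 * q2   q2  q2  q2 
   q3   q3  q3  q3 
(> = start, * = accepting)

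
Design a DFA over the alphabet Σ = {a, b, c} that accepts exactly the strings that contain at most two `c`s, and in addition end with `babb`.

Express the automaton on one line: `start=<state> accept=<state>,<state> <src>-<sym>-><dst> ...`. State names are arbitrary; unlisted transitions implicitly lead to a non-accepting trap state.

start=q0 accept=q10,q13,q15 q0-a->q0 q0-b->q1 q0-c->q2 q1-a->q3 q1-b->q1 q1-c->q2 q2-a->q2 q2-b->q4 q2-c->q5 q3-a->q0 q3-b->q6 q3-c->q2 q4-a->q7 q4-b->q4 q4-c->q5 q5-a->q5 q5-b->q8 q5-c->q9 q6-a->q3 q6-b->q10 q6-c->q2 q7-a->q2 q7-b->q11 q7-c->q5 q8-a->q12 q8-b->q8 q8-c->q9 q9-a->q9 q9-b->q9 q9-c->q9 q10-a->q3 q10-b->q1 q10-c->q2 q11-a->q7 q11-b->q13 q11-c->q5 q12-a->q5 q12-b->q14 q12-c->q9 q13-a->q7 q13-b->q4 q13-c->q5 q14-a->q12 q14-b->q15 q14-c->q9 q15-a->q12 q15-b->q8 q15-c->q9

Build one automaton per condition and run them in lockstep. One (4 states) tracks the count of `c`s, saturating at 3; the other (5 states) tracks how much of the suffix `babb` has currently been matched. Each combined state is a pair, one component from each; accept when both components accept. Equivalent product states are then merged.
          a    b    c  
>  q0     q0   q1   q2 
   q1     q3   q1   q2 
   q2     q2   q4   q5 
   q3     q0   q6   q2 
   q4     q7   q4   q5 
   q5     q5   q8   q9 
   q6     q3  q10   q2 
   q7     q2  q11   q5 
   q8    q12   q8   q9 
   q9     q9   q9   q9 
 * q10    q3   q1   q2 
   q11    q7  q13   q5 
   q12    q5  q14   q9 
 * q13    q7   q4   q5 
   q14   q12  q15   q9 
 * q15   q12   q8   q9 
(> = start, * = accepting)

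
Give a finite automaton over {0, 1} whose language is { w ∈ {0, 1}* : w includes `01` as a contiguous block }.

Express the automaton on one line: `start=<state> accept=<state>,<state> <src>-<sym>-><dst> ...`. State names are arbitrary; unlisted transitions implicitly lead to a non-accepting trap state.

States q0..q1 record the length of the longest prefix of `01` that matches the current input suffix. Reaching q2 means `01` has been seen, and we stay there forever. Accept from q2.
        0   1  
>  q0   q1  q0 
   q1   q1  q2 
 * q2   q2  q2 
(> = start, * = accepting)

start=q0 accept=q2 q0-0->q1 q0-1->q0 q1-0->q1 q1-1->q2 q2-0->q2 q2-1->q2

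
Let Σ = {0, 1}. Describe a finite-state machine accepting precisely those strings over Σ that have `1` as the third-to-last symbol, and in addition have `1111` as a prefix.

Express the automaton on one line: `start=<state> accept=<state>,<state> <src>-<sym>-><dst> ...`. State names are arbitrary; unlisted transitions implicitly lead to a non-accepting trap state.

start=q0 accept=q16,q17,q18,q19 q0-0->q1 q0-1->q2 q1-0->q3 q1-1->q4 q2-0->q5 q2-1->q6 q3-0->q7 q3-1->q8 q4-0->q9 q4-1->q10 q5-0->q11 q5-1->q12 q6-0->q13 q6-1->q14 q7-0->q7 q7-1->q8 q8-0->q9 q8-1->q10 q9-0->q11 q9-1->q12 q10-0->q13 q10-1->q15 q11-0->q7 q11-1->q8 q12-0->q9 q12-1->q10 q13-0->q11 q13-1->q12 q14-0->q13 q14-1->q16 q15-0->q13 q15-1->q15 q16-0->q17 q16-1->q16 q17-0->q18 q17-1->q19 q18-0->q20 q18-1->q21 q19-0->q22 q19-1->q23 q20-0->q20 q20-1->q21 q21-0->q22 q21-1->q23 q22-0->q18 q22-1->q19 q23-0->q17 q23-1->q16

Run two small machines in parallel and take their product. One (15 states) tracks the last 3 symbols read; the other (6 states) tracks whether the input so far still matches the prefix `1111`. Each combined state is a pair, one component from each; accept when both components accept.
With 24 states:
          0    1  
>  q0     q1   q2 
   q1     q3   q4 
   q2     q5   q6 
   q3     q7   q8 
   q4     q9  q10 
   q5    q11  q12 
   q6    q13  q14 
   q7     q7   q8 
   q8     q9  q10 
   q9    q11  q12 
   q10   q13  q15 
   q11    q7   q8 
   q12    q9  q10 
   q13   q11  q12 
   q14   q13  q16 
   q15   q13  q15 
 * q16   q17  q16 
 * q17   q18  q19 
 * q18   q20  q21 
 * q19   q22  q23 
   q20   q20  q21 
   q21   q22  q23 
   q22   q18  q19 
   q23   q17  q16 
(> = start, * = accepting)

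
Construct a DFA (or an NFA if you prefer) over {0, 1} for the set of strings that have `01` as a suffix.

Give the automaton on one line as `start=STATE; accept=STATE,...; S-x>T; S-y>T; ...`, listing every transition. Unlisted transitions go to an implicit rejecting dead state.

Let each state record the length of the longest suffix of the input read so far that is also a prefix of `01`. q1 means the last symbol is `0`; q2 means the last 2 symbols are `01`. Accept only at q2, where the string currently ends in `01`.
3 states suffice.
        0   1  
>  q0   q1  q0 
   q1   q1  q2 
 * q2   q1  q0 
(> = start, * = accepting)

start=q0; accept=q2; q0-0>q1; q0-1>q0; q1-0>q1; q1-1>q2; q2-0>q1; q2-1>q0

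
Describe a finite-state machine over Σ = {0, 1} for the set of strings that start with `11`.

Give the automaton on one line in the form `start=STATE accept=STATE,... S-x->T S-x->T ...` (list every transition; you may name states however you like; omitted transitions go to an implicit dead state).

start=S0 accept=S2 S0-0->S3 S0-1->S1 S1-0->S3 S1-1->S2 S2-0->S2 S2-1->S2 S3-0->S3 S3-1->S3

Check the first 2 symbols one by one: S0 through S1 record how many have matched `11` so far; any wrong symbol goes to the dead state S3. After all 2 match we enter the accepting sink S2.
        0   1  
>  S0   S3  S1 
   S1   S3  S2 
 * S2   S2  S2 
   S3   S3  S3 
(> = start, * = accepting)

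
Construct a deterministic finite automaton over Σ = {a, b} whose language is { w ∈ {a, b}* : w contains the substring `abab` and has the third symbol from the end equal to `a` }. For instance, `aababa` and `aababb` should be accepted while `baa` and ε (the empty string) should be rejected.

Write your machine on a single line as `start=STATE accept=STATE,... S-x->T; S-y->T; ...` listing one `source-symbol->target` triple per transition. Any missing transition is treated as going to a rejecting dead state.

start=S0; accept=S5,S6,S10,S11; S0-a->S1; S0-b->S0; S1-a->S1; S1-b->S2; S2-a->S3; S2-b->S0; S3-a->S1; S3-b->S4; S4-a->S5; S4-b->S6; S5-a->S7; S5-b->S4; S6-a->S8; S6-b->S9; S7-a->S10; S7-b->S11; S8-a->S7; S8-b->S4; S9-a->S8; S9-b->S9; S10-a->S10; S10-b->S11; S11-a->S5; S11-b->S6

Run two small machines in parallel and take their product. The first has 5 states tracking whether and how much of `abab` has been seen; the second has 15 states tracking the last 3 symbols read. A product state is a pair (one from each), accepting exactly when both do. After merging equivalent states the machine shrinks.
A 12-state machine:
          a    b  
>  S0     S1   S0 
   S1     S1   S2 
   S2     S3   S0 
   S3     S1   S4 
   S4     S5   S6 
 * S5     S7   S4 
 * S6     S8   S9 
   S7    S10  S11 
   S8     S7   S4 
   S9     S8   S9 
 * S10   S10  S11 
 * S11    S5   S6 
(> = start, * = accepting)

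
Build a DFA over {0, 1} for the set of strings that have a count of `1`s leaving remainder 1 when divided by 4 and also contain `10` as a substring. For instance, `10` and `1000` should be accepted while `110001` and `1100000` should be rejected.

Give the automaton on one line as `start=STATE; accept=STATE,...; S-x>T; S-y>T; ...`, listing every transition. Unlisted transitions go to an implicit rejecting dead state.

start=s0; accept=s2; s0-0>s0; s0-1>s1; s1-0>s2; s1-1>s3; s2-0>s2; s2-1>s4; s3-0>s4; s3-1>s5; s4-0>s4; s4-1>s6; s5-0>s6; s5-1>s7; s6-0>s6; s6-1>s8; s7-0>s8; s7-1>s1; s8-0>s8; s8-1>s2

Run two small machines in parallel and take their product. One (4 states) tracks the count of `1`s modulo 4; the other (3 states) tracks whether and how much of `10` has been seen. Each combined state is a pair, one component from each; accept when both components accept.
        0   1  
>  s0   s0  s1 
   s1   s2  s3 
 * s2   s2  s4 
   s3   s4  s5 
   s4   s4  s6 
   s5   s6  s7 
   s6   s6  s8 
   s7   s8  s1 
   s8   s8  s2 
(> = start, * = accepting)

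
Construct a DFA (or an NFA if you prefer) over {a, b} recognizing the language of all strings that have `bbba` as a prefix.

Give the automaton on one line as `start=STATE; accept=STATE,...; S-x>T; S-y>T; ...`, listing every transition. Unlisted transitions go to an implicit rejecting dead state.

start=q0; accept=q4; q0-a>q5; q0-b>q1; q1-a>q5; q1-b>q2; q2-a>q5; q2-b>q3; q3-a>q4; q3-b>q5; q4-a>q4; q4-b>q4; q5-a>q5; q5-b>q5

Check the first 4 symbols one by one: q0 through q3 record how many have matched `bbba` so far; any wrong symbol goes to the dead state q5. After all 4 match we enter the accepting sink q4.
6 states suffice.
        a   b  
>  q0   q5  q1 
   q1   q5  q2 
   q2   q5  q3 
   q3   q4  q5 
 * q4   q4  q4 
   q5   q5  q5 
(> = start, * = accepting)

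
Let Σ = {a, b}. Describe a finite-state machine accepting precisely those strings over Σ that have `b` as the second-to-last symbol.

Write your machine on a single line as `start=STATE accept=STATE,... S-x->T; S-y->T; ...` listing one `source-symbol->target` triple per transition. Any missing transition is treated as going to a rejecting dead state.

start=s0; accept=s5,s6; s0-a->s1; s0-b->s2; s1-a->s3; s1-b->s4; s2-a->s5; s2-b->s6; s3-a->s3; s3-b->s4; s4-a->s5; s4-b->s6; s5-a->s3; s5-b->s4; s6-a->s5; s6-b->s6

Because acceptance depends on a position counted from the end, the machine has to buffer the most recent 2 symbols. Make each state the string of the last up-to-2 symbols read; on input `x` shift the window left and append `x`. Accept when the buffered window has length 2 and begins with `b`.
        a   b  
>  s0   s1  s2 
   s1   s3  s4 
   s2   s5  s6 
   s3   s3  s4 
   s4   s5  s6 
 * s5   s3  s4 
 * s6   s5  s6 
(> = start, * = accepting)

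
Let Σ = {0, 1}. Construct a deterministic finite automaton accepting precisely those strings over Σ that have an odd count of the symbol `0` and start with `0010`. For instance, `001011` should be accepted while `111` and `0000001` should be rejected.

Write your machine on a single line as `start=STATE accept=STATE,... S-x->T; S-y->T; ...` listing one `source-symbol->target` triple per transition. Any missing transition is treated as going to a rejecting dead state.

start=s0; accept=s5; s0-0->s1; s0-1->s2; s1-0->s3; s1-1->s2; s2-0->s2; s2-1->s2; s3-0->s2; s3-1->s4; s4-0->s5; s4-1->s2; s5-0->s6; s5-1->s5; s6-0->s5; s6-1->s6

Handle the two conditions separately and then intersect. The first has 2 states tracking the count of `0`s modulo 2; the second has 6 states tracking whether the input so far still matches the prefix `0010`. A product state is a pair (one from each), accepting exactly when both do. Minimizing collapses redundant product states.
7 states suffice.
        0   1  
>  s0   s1  s2 
   s1   s3  s2 
   s2   s2  s2 
   s3   s2  s4 
   s4   s5  s2 
 * s5   s6  s5 
   s6   s5  s6 
(> = start, * = accepting)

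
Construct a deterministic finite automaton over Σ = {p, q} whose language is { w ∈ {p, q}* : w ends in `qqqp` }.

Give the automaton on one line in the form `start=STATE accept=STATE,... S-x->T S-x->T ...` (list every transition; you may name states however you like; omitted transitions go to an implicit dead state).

Let each state record the length of the longest suffix of the input read so far that is also a prefix of `qqqp`. S1 means the last symbol is `q`; S2 means the last 2 symbols are `qq`; S3 means the last 3 symbols are `qqq`; S4 means the last 4 symbols are `qqqp`. Accept only at S4, where the string currently ends in `qqqp`.
A 5-state machine:
        p   q  
>  S0   S0  S1 
   S1   S0  S2 
   S2   S0  S3 
   S3   S4  S3 
 * S4   S0  S1 
(> = start, * = accepting)

start=S0 accept=S4 S0-p->S0 S0-q->S1 S1-p->S0 S1-q->S2 S2-p->S0 S2-q->S3 S3-p->S4 S3-q->S3 S4-p->S0 S4-q->S1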